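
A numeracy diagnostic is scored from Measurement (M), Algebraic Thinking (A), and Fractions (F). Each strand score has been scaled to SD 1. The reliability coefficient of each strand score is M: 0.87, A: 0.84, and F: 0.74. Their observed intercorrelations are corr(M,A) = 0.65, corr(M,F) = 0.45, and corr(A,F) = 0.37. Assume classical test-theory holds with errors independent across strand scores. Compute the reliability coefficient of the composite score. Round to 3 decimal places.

Var(M+A+F) = 3 + 2·[0.65 + 0.45 + 0.37] = 3 + 2.94 = 5.94.
Under uncorrelated errors the observed covariances equal the true-score covariances, so only the own-variance terms attenuate.
True-score variance = [0.87 + 0.84 + 0.74] + 2.94 = 2.45 + 2.94 = 5.39.
Reliability = 5.39 / 5.94 = 0.907.

0.907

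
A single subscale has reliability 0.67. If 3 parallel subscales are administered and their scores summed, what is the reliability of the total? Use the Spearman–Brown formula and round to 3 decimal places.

ρ_k = kρ / (1 + (k−1)ρ) = 3·0.67 / (1 + 2·0.67) = 2.010 / 2.340 = 0.859.

0.859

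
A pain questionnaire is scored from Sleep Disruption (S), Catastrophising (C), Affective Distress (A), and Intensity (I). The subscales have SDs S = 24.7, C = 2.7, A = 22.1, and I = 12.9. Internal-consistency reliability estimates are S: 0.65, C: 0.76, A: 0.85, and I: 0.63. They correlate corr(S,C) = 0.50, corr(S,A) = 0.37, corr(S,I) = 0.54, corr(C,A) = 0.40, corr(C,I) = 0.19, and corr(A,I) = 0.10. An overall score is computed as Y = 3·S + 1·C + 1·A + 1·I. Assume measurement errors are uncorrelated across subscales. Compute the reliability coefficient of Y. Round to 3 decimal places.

Var(Y) = 3²·24.7² + 2.7² + 22.1² + 12.9² + 2·[3·24.7·2.7·0.50 + 3·24.7·22.1·0.37 + 3·24.7·12.9·0.54 + 2.7·22.1·0.40 + 2.7·12.9·0.19 + 22.1·12.9·0.10] = 6152.92 + 2562.25 = 8715.17.
Under uncorrelated errors the observed covariances equal the true-score covariances, so only the own-variance terms attenuate.
True-score variance = [3²·24.7²·0.65 + 2.7²·0.76 + 22.1²·0.85 + 12.9²·0.63] + 2562.25 = 4094.55 + 2562.25 = 6656.81.
Reliability = 6656.81 / 8715.17 = 0.764.

0.764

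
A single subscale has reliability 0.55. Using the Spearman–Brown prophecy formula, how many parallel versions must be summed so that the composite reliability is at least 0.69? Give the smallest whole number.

2

k ≥ ρ*(1−ρ₁)/(ρ₁(1−ρ*)) = 0.69·0.45 / (0.55·0.31) = 1.821.
Smallest integer k = 2.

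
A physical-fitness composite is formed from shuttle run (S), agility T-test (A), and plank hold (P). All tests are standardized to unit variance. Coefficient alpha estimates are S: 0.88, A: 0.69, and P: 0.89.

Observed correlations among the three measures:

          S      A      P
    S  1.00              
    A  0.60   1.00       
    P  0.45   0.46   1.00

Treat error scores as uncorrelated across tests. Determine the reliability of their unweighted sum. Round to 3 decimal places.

0.910

Var(S+A+P) = 3 + 2·[0.60 + 0.45 + 0.46] = 3 + 3.02 = 6.02.
Under uncorrelated errors the observed covariances equal the true-score covariances, so only the own-variance terms attenuate.
True-score variance = [0.88 + 0.69 + 0.89] + 3.02 = 2.46 + 3.02 = 5.48.
Reliability = 5.48 / 6.02 = 0.910.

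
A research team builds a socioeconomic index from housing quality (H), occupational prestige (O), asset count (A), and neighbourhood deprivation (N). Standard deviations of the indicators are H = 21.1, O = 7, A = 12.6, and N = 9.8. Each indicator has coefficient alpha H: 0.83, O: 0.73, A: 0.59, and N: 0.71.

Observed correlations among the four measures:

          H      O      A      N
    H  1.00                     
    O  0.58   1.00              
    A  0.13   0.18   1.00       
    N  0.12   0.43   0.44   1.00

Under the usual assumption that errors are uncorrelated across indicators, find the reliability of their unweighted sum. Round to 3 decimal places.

Var(H+O+A+N) = 21.1² + 7² + 12.6² + 9.8² + 2·[21.1·7·0.58 + 21.1·12.6·0.13 + 21.1·9.8·0.12 + 7·12.6·0.18 + 7·9.8·0.43 + 12.6·9.8·0.44] = 749.01 + 489.493 = 1238.5.
With uncorrelated errors the cross-covariances are all true-score covariance, so they carry over unchanged; only the diagonal terms shrink to ρᵢσᵢ².
True-score variance = [21.1²·0.83 + 7²·0.73 + 12.6²·0.59 + 9.8²·0.71] + 489.493 = 567.151 + 489.493 = 1056.64.
Reliability = 1056.64 / 1238.5 = 0.853.

0.853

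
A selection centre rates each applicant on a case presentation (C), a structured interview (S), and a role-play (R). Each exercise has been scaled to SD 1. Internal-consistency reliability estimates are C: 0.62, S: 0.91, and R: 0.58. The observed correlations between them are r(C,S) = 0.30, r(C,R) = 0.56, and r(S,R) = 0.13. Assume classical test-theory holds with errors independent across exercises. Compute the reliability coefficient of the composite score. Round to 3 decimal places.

Var(C+S+R) = 3 + 2·[0.30 + 0.56 + 0.13] = 3 + 1.98 = 4.98.
Because errors are independent across components, Cov(Tᵢ,Tⱼ) = Cov(Xᵢ,Xⱼ); the off-diagonal part of the true-score variance is the same as above.
True-score variance = [0.62 + 0.91 + 0.58] + 1.98 = 2.11 + 1.98 = 4.09.
Reliability = 4.09 / 4.98 = 0.821.

0.821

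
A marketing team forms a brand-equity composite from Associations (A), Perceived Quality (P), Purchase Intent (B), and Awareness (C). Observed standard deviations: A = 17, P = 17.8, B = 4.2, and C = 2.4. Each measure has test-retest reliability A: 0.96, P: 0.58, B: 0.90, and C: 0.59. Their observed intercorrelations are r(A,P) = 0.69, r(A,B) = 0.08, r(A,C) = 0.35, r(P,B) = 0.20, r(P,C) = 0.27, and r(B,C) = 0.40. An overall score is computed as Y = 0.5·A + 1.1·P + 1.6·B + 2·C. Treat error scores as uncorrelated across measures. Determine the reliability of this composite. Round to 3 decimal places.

0.807

Var(Y) = 0.5²·17² + 1.1²·17.8² + 1.6²·4.2² + 2²·2.4² + 2·[0.55·17·17.8·0.69 + 0.8·17·4.2·0.08 + 17·2.4·0.35 + 1.76·17.8·4.2·0.20 + 2.2·17.8·2.4·0.27 + 3.2·4.2·2.4·0.40] = 523.825 + 396.56 = 920.385.
Because errors are independent across components, Cov(Tᵢ,Tⱼ) = Cov(Xᵢ,Xⱼ); the off-diagonal part of the true-score variance is the same as above.
True-score variance = [0.5²·17²·0.96 + 1.1²·17.8²·0.58 + 1.6²·4.2²·0.90 + 2²·2.4²·0.59] + 396.56 = 345.954 + 396.56 = 742.514.
Reliability = 742.514 / 920.385 = 0.807.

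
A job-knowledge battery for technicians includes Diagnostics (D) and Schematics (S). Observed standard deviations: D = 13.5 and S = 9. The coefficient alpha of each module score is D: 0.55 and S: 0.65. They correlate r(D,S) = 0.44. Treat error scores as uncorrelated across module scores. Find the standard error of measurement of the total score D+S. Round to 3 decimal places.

Var(total) = 263.25 + 106.92 = 370.17.
True-score variance = 152.888 + 106.92 = 259.808, so reliability = 0.7019.
Error variance = 370.17 − 259.808 = 110.363; SEM = √110.363 = 10.505.

10.505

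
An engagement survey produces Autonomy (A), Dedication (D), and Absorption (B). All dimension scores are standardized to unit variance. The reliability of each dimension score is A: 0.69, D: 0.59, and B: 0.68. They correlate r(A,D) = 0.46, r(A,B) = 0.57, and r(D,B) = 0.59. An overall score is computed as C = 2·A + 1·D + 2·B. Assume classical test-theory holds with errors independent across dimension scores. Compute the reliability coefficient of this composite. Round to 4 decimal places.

Var(C) = 2² + 1 + 2² + 2·[2·0.46 + 4·0.57 + 2·0.59] = 9 + 8.76 = 17.76.
Under uncorrelated errors the observed covariances equal the true-score covariances, so only the own-variance terms attenuate.
True-score variance = [2²·0.69 + 0.59 + 2²·0.68] + 8.76 = 6.07 + 8.76 = 14.83.
Reliability = 14.83 / 17.76 = 0.8350.

0.8350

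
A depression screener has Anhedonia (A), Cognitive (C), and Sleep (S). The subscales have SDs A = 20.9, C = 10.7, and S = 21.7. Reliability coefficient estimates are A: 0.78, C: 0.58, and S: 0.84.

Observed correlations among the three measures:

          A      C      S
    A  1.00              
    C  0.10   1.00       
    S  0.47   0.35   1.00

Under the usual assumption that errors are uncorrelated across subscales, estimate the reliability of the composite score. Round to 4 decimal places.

Var(A+C+S) = 20.9² + 10.7² + 21.7² + 2·[20.9·10.7·0.10 + 20.9·21.7·0.47 + 10.7·21.7·0.35] = 1022.19 + 633.577 = 1655.77.
Under uncorrelated errors the observed covariances equal the true-score covariances, so only the own-variance terms attenuate.
True-score variance = [20.9²·0.78 + 10.7²·0.58 + 21.7²·0.84] + 633.577 = 802.664 + 633.577 = 1436.24.
Reliability = 1436.24 / 1655.77 = 0.8674.

0.8674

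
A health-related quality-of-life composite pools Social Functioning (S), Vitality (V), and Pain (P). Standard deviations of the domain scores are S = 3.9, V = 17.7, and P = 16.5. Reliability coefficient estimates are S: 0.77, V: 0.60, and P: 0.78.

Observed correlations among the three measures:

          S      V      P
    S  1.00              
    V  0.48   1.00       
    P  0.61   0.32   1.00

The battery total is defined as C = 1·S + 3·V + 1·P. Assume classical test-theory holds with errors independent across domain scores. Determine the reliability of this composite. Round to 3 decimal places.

0.698

Var(C) = 3.9² + 3²·17.7² + 16.5² + 2·[3·3.9·17.7·0.48 + 3.9·16.5·0.61 + 3·17.7·16.5·0.32] = 3107.07 + 838.049 = 3945.12.
Under uncorrelated errors the observed covariances equal the true-score covariances, so only the own-variance terms attenuate.
True-score variance = [3.9²·0.77 + 3²·17.7²·0.60 + 16.5²·0.78] + 838.049 = 1915.83 + 838.049 = 2753.88.
Reliability = 2753.88 / 3945.12 = 0.698.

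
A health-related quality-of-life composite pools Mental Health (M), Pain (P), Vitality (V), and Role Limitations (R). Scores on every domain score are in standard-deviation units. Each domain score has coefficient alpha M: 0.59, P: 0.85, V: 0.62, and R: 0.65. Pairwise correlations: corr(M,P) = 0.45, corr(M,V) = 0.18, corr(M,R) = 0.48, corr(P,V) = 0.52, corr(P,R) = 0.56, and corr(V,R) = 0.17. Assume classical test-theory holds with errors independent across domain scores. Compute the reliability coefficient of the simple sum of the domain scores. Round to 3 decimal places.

Var(M+P+V+R) = 4 + 2·[0.45 + 0.18 + 0.48 + 0.52 + 0.56 + 0.17] = 4 + 4.72 = 8.72.
With uncorrelated errors the cross-covariances are all true-score covariance, so they carry over unchanged; only the diagonal terms shrink to ρᵢσᵢ².
True-score variance = [0.59 + 0.85 + 0.62 + 0.65] + 4.72 = 2.71 + 4.72 = 7.43.
Reliability = 7.43 / 8.72 = 0.852.

0.852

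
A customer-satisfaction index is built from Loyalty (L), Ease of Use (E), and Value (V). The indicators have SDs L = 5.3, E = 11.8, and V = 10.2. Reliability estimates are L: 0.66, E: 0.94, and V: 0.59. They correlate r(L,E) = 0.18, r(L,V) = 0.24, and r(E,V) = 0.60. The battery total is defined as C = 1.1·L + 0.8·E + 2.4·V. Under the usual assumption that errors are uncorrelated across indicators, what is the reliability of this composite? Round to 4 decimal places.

Var(C) = 1.1²·5.3² + 0.8²·11.8² + 2.4²·10.2² + 2·[0.88·5.3·11.8·0.18 + 2.64·5.3·10.2·0.24 + 1.92·11.8·10.2·0.60] = 722.373 + 365.627 = 1088.
Under uncorrelated errors the observed covariances equal the true-score covariances, so only the own-variance terms attenuate.
True-score variance = [1.1²·5.3²·0.66 + 0.8²·11.8²·0.94 + 2.4²·10.2²·0.59] + 365.627 = 459.769 + 365.627 = 825.396.
Reliability = 825.396 / 1088 = 0.7586.

0.7586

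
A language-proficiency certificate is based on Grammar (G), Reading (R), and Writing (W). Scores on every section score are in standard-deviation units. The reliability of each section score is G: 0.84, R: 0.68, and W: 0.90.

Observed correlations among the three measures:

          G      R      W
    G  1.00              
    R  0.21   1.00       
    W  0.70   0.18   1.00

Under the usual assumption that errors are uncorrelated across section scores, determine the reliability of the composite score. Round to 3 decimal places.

0.888

Var(G+R+W) = 3 + 2·[0.21 + 0.70 + 0.18] = 3 + 2.18 = 5.18.
With uncorrelated errors the cross-covariances are all true-score covariance, so they carry over unchanged; only the diagonal terms shrink to ρᵢσᵢ².
True-score variance = [0.84 + 0.68 + 0.90] + 2.18 = 2.42 + 2.18 = 4.6.
Reliability = 4.6 / 5.18 = 0.888.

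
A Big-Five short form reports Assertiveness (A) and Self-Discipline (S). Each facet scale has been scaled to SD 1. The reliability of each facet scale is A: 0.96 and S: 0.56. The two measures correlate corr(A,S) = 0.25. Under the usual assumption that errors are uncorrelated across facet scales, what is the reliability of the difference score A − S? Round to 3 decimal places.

0.680

Var(A−S) = 1 + 1 − 2·0.25 = 2 − 0.5 = 1.5.
Because errors are independent across components, Cov(Tᵢ,Tⱼ) = Cov(Xᵢ,Xⱼ); the off-diagonal part of the true-score variance is the same as above.
True-score variance = [0.96 + 0.56] − 0.5 = 1.52 − 0.5 = 1.02.
Reliability = 1.02 / 1.5 = 0.680.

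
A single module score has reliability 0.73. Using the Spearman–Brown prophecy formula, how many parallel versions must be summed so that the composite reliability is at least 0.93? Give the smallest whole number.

5

k ≥ ρ*(1−ρ₁)/(ρ₁(1−ρ*)) = 0.93·0.27 / (0.73·0.07) = 4.914.
Smallest integer k = 5.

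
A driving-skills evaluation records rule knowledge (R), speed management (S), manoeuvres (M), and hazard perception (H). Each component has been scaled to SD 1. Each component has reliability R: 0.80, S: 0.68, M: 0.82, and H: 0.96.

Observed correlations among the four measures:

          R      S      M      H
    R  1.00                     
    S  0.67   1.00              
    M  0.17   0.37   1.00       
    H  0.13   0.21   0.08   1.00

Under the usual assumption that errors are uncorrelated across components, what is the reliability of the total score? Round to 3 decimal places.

Var(R+S+M+H) = 4 + 2·[0.67 + 0.17 + 0.13 + 0.37 + 0.21 + 0.08] = 4 + 3.26 = 7.26.
Because errors are independent across components, Cov(Tᵢ,Tⱼ) = Cov(Xᵢ,Xⱼ); the off-diagonal part of the true-score variance is the same as above.
True-score variance = [0.80 + 0.68 + 0.82 + 0.96] + 3.26 = 3.26 + 3.26 = 6.52.
Reliability = 6.52 / 7.26 = 0.898.

0.898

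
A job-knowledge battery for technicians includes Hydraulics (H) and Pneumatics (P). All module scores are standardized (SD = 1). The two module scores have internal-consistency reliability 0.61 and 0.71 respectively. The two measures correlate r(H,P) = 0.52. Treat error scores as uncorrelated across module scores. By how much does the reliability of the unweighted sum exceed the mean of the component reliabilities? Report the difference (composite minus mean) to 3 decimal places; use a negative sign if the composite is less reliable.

0.116

Var(sum) = 2 + 1.04 = 3.04; true-score variance = 1.32 + 1.04 = 2.36; composite reliability = 0.7763.
Mean component reliability = 0.6600.
Difference = 0.7763 − 0.6600 = 0.116.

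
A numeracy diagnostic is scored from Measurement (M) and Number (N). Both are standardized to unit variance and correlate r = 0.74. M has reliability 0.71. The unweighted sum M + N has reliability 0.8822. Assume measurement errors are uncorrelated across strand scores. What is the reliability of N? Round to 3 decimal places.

Var(M+N) = 2 + 2·0.74 = 3.480.
True-score variance = ρ_M + ρ_N + 2·0.74, so 0.8822 = (0.71 + ρ_N + 1.48) / 3.480.
ρ_N = 0.8822·3.480 − 0.71 − 1.48 = 0.880.

0.880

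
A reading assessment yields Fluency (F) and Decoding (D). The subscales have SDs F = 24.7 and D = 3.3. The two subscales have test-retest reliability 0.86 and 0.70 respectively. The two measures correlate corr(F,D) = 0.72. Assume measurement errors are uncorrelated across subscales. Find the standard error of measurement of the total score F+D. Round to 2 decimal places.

9.42

Var(total) = 620.98 + 117.374 = 738.354.
True-score variance = 532.3 + 117.374 = 649.675, so reliability = 0.8799.
Error variance = 738.354 − 649.675 = 88.6796; SEM = √88.6796 = 9.42.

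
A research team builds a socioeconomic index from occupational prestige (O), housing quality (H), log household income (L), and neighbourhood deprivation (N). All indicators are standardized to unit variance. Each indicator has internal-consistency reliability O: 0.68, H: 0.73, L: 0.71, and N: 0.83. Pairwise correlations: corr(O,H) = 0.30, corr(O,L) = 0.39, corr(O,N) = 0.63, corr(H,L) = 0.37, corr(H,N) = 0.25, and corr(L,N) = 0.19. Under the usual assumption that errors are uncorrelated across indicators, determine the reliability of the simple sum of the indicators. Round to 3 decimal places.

Var(O+H+L+N) = 4 + 2·[0.30 + 0.39 + 0.63 + 0.37 + 0.25 + 0.19] = 4 + 4.26 = 8.26.
With uncorrelated errors the cross-covariances are all true-score covariance, so they carry over unchanged; only the diagonal terms shrink to ρᵢσᵢ².
True-score variance = [0.68 + 0.73 + 0.71 + 0.83] + 4.26 = 2.95 + 4.26 = 7.21.
Reliability = 7.21 / 8.26 = 0.873.

0.873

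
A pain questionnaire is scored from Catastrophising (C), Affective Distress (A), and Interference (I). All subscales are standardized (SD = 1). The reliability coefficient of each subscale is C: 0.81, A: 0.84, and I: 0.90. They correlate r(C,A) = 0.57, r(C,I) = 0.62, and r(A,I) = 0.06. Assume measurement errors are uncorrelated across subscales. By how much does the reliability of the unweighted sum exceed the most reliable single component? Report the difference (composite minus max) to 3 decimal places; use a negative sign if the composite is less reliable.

Var(sum) = 3 + 2.5 = 5.5; true-score variance = 2.55 + 2.5 = 5.05; composite reliability = 0.9182.
Max component reliability = 0.9000.
Difference = 0.9182 − 0.9000 = 0.018.

0.018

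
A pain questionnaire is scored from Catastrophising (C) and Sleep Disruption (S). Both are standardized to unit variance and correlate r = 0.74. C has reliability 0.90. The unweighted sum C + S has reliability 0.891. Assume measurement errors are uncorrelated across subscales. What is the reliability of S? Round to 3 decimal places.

0.721

Var(C+S) = 2 + 2·0.74 = 3.480.
True-score variance = ρ_C + ρ_S + 2·0.74, so 0.891 = (0.90 + ρ_S + 1.48) / 3.480.
ρ_S = 0.891·3.480 − 0.90 − 1.48 = 0.721.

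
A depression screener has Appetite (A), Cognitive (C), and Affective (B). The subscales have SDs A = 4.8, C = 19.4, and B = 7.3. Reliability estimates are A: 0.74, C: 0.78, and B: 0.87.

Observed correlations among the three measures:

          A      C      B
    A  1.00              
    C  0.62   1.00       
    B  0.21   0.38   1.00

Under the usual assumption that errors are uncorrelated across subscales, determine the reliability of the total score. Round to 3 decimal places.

Var(A+C+B) = 4.8² + 19.4² + 7.3² + 2·[4.8·19.4·0.62 + 4.8·7.3·0.21 + 19.4·7.3·0.38] = 452.69 + 237.817 = 690.507.
Because errors are independent across components, Cov(Tᵢ,Tⱼ) = Cov(Xᵢ,Xⱼ); the off-diagonal part of the true-score variance is the same as above.
True-score variance = [4.8²·0.74 + 19.4²·0.78 + 7.3²·0.87] + 237.817 = 356.973 + 237.817 = 594.789.
Reliability = 594.789 / 690.507 = 0.861.

0.861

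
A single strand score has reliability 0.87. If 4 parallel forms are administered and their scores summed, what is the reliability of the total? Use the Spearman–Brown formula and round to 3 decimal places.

0.964

ρ_k = kρ / (1 + (k−1)ρ) = 4·0.87 / (1 + 3·0.87) = 3.480 / 3.610 = 0.964.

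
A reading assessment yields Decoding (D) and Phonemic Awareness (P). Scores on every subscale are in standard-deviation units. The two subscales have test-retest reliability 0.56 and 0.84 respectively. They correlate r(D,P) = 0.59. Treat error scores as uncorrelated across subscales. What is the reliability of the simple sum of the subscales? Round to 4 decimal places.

Var(D+P) = 2 + 2·[0.59] = 2 + 1.18 = 3.18.
With uncorrelated errors the cross-covariances are all true-score covariance, so they carry over unchanged; only the diagonal terms shrink to ρᵢσᵢ².
True-score variance = [0.56 + 0.84] + 1.18 = 1.4 + 1.18 = 2.58.
Reliability = 2.58 / 3.18 = 0.8113.

0.8113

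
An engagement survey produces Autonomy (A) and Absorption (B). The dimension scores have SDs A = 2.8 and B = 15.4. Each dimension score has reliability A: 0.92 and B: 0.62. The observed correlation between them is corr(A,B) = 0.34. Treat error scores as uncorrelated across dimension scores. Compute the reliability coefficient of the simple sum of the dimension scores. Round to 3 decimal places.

0.669

Var(A+B) = 2.8² + 15.4² + 2·[2.8·15.4·0.34] = 245 + 29.3216 = 274.322.
Under uncorrelated errors the observed covariances equal the true-score covariances, so only the own-variance terms attenuate.
True-score variance = [2.8²·0.92 + 15.4²·0.62] + 29.3216 = 154.252 + 29.3216 = 183.574.
Reliability = 183.574 / 274.322 = 0.669.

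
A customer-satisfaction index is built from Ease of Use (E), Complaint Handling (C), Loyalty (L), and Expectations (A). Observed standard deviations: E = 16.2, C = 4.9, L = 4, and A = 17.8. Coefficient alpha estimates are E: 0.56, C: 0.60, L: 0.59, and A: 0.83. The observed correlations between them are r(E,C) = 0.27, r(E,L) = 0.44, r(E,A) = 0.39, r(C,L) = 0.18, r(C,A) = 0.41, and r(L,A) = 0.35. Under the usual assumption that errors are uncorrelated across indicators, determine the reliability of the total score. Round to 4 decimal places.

Var(E+C+L+A) = 16.2² + 4.9² + 4² + 17.8² + 2·[16.2·4.9·0.27 + 16.2·4·0.44 + 16.2·17.8·0.39 + 4.9·4·0.18 + 4.9·17.8·0.41 + 4·17.8·0.35] = 619.29 + 453.226 = 1072.52.
Because errors are independent across components, Cov(Tᵢ,Tⱼ) = Cov(Xᵢ,Xⱼ); the off-diagonal part of the true-score variance is the same as above.
True-score variance = [16.2²·0.56 + 4.9²·0.60 + 4²·0.59 + 17.8²·0.83] + 453.226 = 433.79 + 453.226 = 887.016.
Reliability = 887.016 / 1072.52 = 0.8270.

0.8270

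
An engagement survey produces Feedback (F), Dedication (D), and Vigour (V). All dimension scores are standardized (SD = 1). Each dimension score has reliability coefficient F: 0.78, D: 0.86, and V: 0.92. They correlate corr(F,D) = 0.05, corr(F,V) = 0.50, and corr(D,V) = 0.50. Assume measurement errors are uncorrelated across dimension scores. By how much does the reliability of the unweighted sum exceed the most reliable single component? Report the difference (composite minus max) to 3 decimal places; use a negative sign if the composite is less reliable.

-0.006

Var(sum) = 3 + 2.1 = 5.1; true-score variance = 2.56 + 2.1 = 4.66; composite reliability = 0.9137.
Max component reliability = 0.9200.
Difference = 0.9137 − 0.9200 = -0.006.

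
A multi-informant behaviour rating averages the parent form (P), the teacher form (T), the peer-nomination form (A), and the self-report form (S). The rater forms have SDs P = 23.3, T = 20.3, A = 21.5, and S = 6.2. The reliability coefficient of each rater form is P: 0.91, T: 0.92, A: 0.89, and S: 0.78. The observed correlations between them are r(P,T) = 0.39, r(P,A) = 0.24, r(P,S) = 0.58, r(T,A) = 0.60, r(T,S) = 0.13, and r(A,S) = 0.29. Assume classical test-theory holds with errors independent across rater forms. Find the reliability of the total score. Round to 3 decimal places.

Var(P+T+A+S) = 23.3² + 20.3² + 21.5² + 6.2² + 2·[23.3·20.3·0.39 + 23.3·21.5·0.24 + 23.3·6.2·0.58 + 20.3·21.5·0.60 + 20.3·6.2·0.13 + 21.5·6.2·0.29] = 1455.67 + 1410.74 = 2866.41.
With uncorrelated errors the cross-covariances are all true-score covariance, so they carry over unchanged; only the diagonal terms shrink to ρᵢσᵢ².
True-score variance = [23.3²·0.91 + 20.3²·0.92 + 21.5²·0.89 + 6.2²·0.78] + 1410.74 = 1314.54 + 1410.74 = 2725.28.
Reliability = 2725.28 / 2866.41 = 0.951.

0.951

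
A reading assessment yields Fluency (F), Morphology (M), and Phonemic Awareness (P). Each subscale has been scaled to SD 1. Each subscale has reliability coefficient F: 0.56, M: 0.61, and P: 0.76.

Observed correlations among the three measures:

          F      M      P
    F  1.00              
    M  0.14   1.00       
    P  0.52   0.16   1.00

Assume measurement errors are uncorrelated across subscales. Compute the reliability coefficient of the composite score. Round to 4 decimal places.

0.7694

Var(F+M+P) = 3 + 2·[0.14 + 0.52 + 0.16] = 3 + 1.64 = 4.64.
Under uncorrelated errors the observed covariances equal the true-score covariances, so only the own-variance terms attenuate.
True-score variance = [0.56 + 0.61 + 0.76] + 1.64 = 1.93 + 1.64 = 3.57.
Reliability = 3.57 / 4.64 = 0.7694.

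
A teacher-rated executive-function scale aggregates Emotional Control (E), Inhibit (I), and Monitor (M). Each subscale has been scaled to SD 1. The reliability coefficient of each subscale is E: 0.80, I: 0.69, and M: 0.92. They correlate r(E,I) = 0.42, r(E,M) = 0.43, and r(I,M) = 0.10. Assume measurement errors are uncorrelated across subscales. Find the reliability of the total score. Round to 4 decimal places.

Var(E+I+M) = 3 + 2·[0.42 + 0.43 + 0.10] = 3 + 1.9 = 4.9.
Under uncorrelated errors the observed covariances equal the true-score covariances, so only the own-variance terms attenuate.
True-score variance = [0.80 + 0.69 + 0.92] + 1.9 = 2.41 + 1.9 = 4.31.
Reliability = 4.31 / 4.9 = 0.8796.

0.8796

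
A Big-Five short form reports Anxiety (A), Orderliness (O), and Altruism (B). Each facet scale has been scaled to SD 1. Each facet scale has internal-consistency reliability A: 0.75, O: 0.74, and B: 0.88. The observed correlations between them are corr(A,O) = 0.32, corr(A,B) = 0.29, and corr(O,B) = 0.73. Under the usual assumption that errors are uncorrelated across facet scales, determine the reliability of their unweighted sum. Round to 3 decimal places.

Var(A+O+B) = 3 + 2·[0.32 + 0.29 + 0.73] = 3 + 2.68 = 5.68.
With uncorrelated errors the cross-covariances are all true-score covariance, so they carry over unchanged; only the diagonal terms shrink to ρᵢσᵢ².
True-score variance = [0.75 + 0.74 + 0.88] + 2.68 = 2.37 + 2.68 = 5.05.
Reliability = 5.05 / 5.68 = 0.889.

0.889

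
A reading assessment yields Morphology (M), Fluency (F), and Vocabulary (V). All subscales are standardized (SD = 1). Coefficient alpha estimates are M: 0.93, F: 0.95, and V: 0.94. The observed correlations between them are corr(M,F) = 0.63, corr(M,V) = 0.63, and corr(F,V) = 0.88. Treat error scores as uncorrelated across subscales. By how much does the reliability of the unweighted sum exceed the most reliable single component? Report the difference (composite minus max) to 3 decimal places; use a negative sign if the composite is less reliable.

0.025

Var(sum) = 3 + 4.28 = 7.28; true-score variance = 2.82 + 4.28 = 7.1; composite reliability = 0.9753.
Max component reliability = 0.9500.
Difference = 0.9753 − 0.9500 = 0.025.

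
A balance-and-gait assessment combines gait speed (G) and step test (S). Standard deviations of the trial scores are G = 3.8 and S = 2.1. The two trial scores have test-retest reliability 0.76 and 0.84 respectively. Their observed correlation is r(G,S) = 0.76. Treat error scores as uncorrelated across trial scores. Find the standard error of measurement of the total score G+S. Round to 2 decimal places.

2.04

Var(total) = 18.85 + 12.1296 = 30.9796.
True-score variance = 14.6788 + 12.1296 = 26.8084, so reliability = 0.8654.
Error variance = 30.9796 − 26.8084 = 4.1712; SEM = √4.1712 = 2.04.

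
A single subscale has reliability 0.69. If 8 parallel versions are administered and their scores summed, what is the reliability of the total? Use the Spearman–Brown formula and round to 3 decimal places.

0.947

ρ_k = kρ / (1 + (k−1)ρ) = 8·0.69 / (1 + 7·0.69) = 5.520 / 5.830 = 0.947.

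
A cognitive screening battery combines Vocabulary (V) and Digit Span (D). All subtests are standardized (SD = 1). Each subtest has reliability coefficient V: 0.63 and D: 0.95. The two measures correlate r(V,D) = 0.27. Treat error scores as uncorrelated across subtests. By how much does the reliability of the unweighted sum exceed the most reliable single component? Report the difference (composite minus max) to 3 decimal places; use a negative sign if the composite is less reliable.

-0.115

Var(sum) = 2 + 0.54 = 2.54; true-score variance = 1.58 + 0.54 = 2.12; composite reliability = 0.8346.
Max component reliability = 0.9500.
Difference = 0.8346 − 0.9500 = -0.115.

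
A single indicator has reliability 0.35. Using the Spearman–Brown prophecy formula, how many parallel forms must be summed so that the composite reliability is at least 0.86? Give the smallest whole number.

k ≥ ρ*(1−ρ₁)/(ρ₁(1−ρ*)) = 0.86·0.65 / (0.35·0.14) = 11.408.
Smallest integer k = 12.

12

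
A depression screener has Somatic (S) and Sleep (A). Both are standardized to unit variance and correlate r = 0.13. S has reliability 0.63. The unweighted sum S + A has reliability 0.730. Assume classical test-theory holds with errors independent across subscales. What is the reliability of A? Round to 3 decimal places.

0.760

Var(S+A) = 2 + 2·0.13 = 2.260.
True-score variance = ρ_S + ρ_A + 2·0.13, so 0.730 = (0.63 + ρ_A + 0.26) / 2.260.
ρ_A = 0.730·2.260 − 0.63 − 0.26 = 0.760.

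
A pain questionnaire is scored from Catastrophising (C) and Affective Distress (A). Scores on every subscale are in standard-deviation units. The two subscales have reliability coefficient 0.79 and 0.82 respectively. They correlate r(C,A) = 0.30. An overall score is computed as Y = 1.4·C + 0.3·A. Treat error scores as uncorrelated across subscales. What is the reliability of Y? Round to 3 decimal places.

0.814

Var(Y) = 1.4² + 0.3² + 2·[0.42·0.30] = 2.05 + 0.252 = 2.302.
With uncorrelated errors the cross-covariances are all true-score covariance, so they carry over unchanged; only the diagonal terms shrink to ρᵢσᵢ².
True-score variance = [1.4²·0.79 + 0.3²·0.82] + 0.252 = 1.6222 + 0.252 = 1.8742.
Reliability = 1.8742 / 2.302 = 0.814.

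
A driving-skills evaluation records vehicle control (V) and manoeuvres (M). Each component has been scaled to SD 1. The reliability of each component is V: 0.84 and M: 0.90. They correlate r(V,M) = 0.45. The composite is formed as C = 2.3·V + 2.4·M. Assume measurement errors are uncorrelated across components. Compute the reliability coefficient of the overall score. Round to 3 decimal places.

Var(C) = 2.3² + 2.4² + 2·[5.52·0.45] = 11.05 + 4.968 = 16.018.
Under uncorrelated errors the observed covariances equal the true-score covariances, so only the own-variance terms attenuate.
True-score variance = [2.3²·0.84 + 2.4²·0.90] + 4.968 = 9.6276 + 4.968 = 14.5956.
Reliability = 14.5956 / 16.018 = 0.911.

0.911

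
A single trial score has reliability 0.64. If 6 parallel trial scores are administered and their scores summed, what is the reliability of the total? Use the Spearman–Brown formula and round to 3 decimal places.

0.914

ρ_k = kρ / (1 + (k−1)ρ) = 6·0.64 / (1 + 5·0.64) = 3.840 / 4.200 = 0.914.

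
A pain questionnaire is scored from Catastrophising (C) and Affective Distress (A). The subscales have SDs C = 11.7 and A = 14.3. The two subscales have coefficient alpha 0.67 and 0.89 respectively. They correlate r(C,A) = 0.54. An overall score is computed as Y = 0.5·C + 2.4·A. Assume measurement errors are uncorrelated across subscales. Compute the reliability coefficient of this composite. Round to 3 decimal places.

Var(Y) = 0.5²·11.7² + 2.4²·14.3² + 2·[1.2·11.7·14.3·0.54] = 1212.08 + 216.834 = 1428.92.
Because errors are independent across components, Cov(Tᵢ,Tⱼ) = Cov(Xᵢ,Xⱼ); the off-diagonal part of the true-score variance is the same as above.
True-score variance = [0.5²·11.7²·0.67 + 2.4²·14.3²·0.89] + 216.834 = 1071.23 + 216.834 = 1288.06.
Reliability = 1288.06 / 1428.92 = 0.901.

0.901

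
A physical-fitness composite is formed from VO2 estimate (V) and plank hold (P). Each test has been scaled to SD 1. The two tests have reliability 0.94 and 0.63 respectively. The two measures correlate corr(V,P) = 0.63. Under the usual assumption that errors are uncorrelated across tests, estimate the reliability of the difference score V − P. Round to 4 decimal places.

Var(V−P) = 1 + 1 − 2·0.63 = 2 − 1.26 = 0.74.
Because errors are independent across components, Cov(Tᵢ,Tⱼ) = Cov(Xᵢ,Xⱼ); the off-diagonal part of the true-score variance is the same as above.
True-score variance = [0.94 + 0.63] − 1.26 = 1.57 − 1.26 = 0.31.
Reliability = 0.31 / 0.74 = 0.4189.

0.4189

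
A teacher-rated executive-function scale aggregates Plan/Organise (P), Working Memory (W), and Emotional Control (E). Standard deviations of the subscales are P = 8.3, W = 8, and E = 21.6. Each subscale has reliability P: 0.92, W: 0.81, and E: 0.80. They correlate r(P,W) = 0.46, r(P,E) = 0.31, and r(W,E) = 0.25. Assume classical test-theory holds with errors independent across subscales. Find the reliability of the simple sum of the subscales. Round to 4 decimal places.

Var(P+W+E) = 8.3² + 8² + 21.6² + 2·[8.3·8·0.46 + 8.3·21.6·0.31 + 8·21.6·0.25] = 599.45 + 258.642 = 858.092.
With uncorrelated errors the cross-covariances are all true-score covariance, so they carry over unchanged; only the diagonal terms shrink to ρᵢσᵢ².
True-score variance = [8.3²·0.92 + 8²·0.81 + 21.6²·0.80] + 258.642 = 488.467 + 258.642 = 747.108.
Reliability = 747.108 / 858.092 = 0.8707.

0.8707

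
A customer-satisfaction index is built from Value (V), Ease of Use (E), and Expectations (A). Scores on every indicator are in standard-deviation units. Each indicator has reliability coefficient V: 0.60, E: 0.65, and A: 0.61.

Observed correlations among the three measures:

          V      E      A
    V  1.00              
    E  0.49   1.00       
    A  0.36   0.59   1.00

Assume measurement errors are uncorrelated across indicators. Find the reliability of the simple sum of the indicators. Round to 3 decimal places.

Var(V+E+A) = 3 + 2·[0.49 + 0.36 + 0.59] = 3 + 2.88 = 5.88.
Under uncorrelated errors the observed covariances equal the true-score covariances, so only the own-variance terms attenuate.
True-score variance = [0.60 + 0.65 + 0.61] + 2.88 = 1.86 + 2.88 = 4.74.
Reliability = 4.74 / 5.88 = 0.806.

0.806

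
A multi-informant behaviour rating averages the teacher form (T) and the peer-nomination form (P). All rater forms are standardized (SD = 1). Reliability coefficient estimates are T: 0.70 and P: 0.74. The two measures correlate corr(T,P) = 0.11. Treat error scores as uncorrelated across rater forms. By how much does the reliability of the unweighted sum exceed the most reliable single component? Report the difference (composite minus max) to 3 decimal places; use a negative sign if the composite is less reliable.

Var(sum) = 2 + 0.22 = 2.22; true-score variance = 1.44 + 0.22 = 1.66; composite reliability = 0.7477.
Max component reliability = 0.7400.
Difference = 0.7477 − 0.7400 = 0.008.

0.008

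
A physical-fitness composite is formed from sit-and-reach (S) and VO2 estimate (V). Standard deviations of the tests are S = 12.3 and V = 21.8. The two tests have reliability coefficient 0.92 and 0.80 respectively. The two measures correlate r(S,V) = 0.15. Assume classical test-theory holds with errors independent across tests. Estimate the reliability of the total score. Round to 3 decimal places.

Var(S+V) = 12.3² + 21.8² + 2·[12.3·21.8·0.15] = 626.53 + 80.442 = 706.972.
Under uncorrelated errors the observed covariances equal the true-score covariances, so only the own-variance terms attenuate.
True-score variance = [12.3²·0.92 + 21.8²·0.80] + 80.442 = 519.379 + 80.442 = 599.821.
Reliability = 599.821 / 706.972 = 0.848.

0.848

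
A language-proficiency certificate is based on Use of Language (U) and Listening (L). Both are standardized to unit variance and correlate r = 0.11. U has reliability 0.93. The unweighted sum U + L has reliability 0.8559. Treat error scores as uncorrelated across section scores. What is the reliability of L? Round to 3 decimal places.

Var(U+L) = 2 + 2·0.11 = 2.220.
True-score variance = ρ_U + ρ_L + 2·0.11, so 0.8559 = (0.93 + ρ_L + 0.22) / 2.220.
ρ_L = 0.8559·2.220 − 0.93 − 0.22 = 0.750.

0.750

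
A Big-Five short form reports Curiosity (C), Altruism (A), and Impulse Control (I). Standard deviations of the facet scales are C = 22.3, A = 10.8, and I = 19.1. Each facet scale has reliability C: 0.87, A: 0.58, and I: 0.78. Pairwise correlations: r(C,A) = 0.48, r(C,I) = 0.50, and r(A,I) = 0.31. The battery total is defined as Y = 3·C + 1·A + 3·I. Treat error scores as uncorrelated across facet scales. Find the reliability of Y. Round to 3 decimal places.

Var(Y) = 3²·22.3² + 10.8² + 3²·19.1² + 2·[3·22.3·10.8·0.48 + 9·22.3·19.1·0.50 + 3·10.8·19.1·0.31] = 7875.54 + 4910.67 = 12786.2.
Under uncorrelated errors the observed covariances equal the true-score covariances, so only the own-variance terms attenuate.
True-score variance = [3²·22.3²·0.87 + 10.8²·0.58 + 3²·19.1²·0.78] + 4910.67 = 6522.4 + 4910.67 = 11433.1.
Reliability = 11433.1 / 12786.2 = 0.894.

0.894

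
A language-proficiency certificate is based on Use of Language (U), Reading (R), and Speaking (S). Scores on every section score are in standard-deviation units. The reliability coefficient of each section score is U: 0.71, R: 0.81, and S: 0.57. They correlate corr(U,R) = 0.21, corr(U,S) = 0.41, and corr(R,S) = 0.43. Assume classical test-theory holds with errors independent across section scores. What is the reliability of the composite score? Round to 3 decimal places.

Var(U+R+S) = 3 + 2·[0.21 + 0.41 + 0.43] = 3 + 2.1 = 5.1.
Because errors are independent across components, Cov(Tᵢ,Tⱼ) = Cov(Xᵢ,Xⱼ); the off-diagonal part of the true-score variance is the same as above.
True-score variance = [0.71 + 0.81 + 0.57] + 2.1 = 2.09 + 2.1 = 4.19.
Reliability = 4.19 / 5.1 = 0.822.

0.822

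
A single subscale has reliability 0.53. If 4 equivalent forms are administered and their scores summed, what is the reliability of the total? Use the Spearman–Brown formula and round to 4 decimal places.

0.8185

ρ_k = kρ / (1 + (k−1)ρ) = 4·0.53 / (1 + 3·0.53) = 2.120 / 2.590 = 0.8185.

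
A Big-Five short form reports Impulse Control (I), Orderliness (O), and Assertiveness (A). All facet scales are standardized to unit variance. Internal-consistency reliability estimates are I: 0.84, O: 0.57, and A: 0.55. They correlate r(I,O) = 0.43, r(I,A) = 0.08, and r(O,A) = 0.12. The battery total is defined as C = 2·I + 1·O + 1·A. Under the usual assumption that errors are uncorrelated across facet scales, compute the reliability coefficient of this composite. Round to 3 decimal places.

Var(C) = 2² + 1 + 1 + 2·[2·0.43 + 2·0.08 + 0.12] = 6 + 2.28 = 8.28.
Because errors are independent across components, Cov(Tᵢ,Tⱼ) = Cov(Xᵢ,Xⱼ); the off-diagonal part of the true-score variance is the same as above.
True-score variance = [2²·0.84 + 0.57 + 0.55] + 2.28 = 4.48 + 2.28 = 6.76.
Reliability = 6.76 / 8.28 = 0.816.

0.816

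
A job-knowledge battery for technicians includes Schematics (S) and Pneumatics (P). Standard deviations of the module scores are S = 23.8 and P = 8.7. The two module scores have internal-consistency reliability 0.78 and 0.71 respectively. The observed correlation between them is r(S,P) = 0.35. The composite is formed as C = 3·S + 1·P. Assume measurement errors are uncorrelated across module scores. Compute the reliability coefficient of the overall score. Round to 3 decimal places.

Var(C) = 3²·23.8² + 8.7² + 2·[3·23.8·8.7·0.35] = 5173.65 + 434.826 = 5608.48.
Under uncorrelated errors the observed covariances equal the true-score covariances, so only the own-variance terms attenuate.
True-score variance = [3²·23.8²·0.78 + 8.7²·0.71] + 434.826 = 4030.15 + 434.826 = 4464.97.
Reliability = 4464.97 / 5608.48 = 0.796.

0.796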